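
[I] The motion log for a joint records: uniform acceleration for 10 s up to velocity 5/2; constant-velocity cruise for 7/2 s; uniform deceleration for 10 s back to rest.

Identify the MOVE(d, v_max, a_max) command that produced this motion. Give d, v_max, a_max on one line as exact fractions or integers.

d=135/4 v_max=5/2 a_max=1/4

a_max = (5/2)/10 = 1/4
d_a = ½·5/2·10 = 25/2; d_c = 5/2·7/2 = 35/4
d = 2·25/2 + 35/4 = 135/4
t_c = 7/2 > 0 ⇒ limit active, v_max = 5/2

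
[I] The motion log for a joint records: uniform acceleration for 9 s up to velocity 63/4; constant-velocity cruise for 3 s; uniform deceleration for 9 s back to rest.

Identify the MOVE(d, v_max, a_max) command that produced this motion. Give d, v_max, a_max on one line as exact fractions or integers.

d=189 v_max=63/4 a_max=7/4

a_max = (63/4)/9 = 7/4
d_a = ½·63/4·9 = 567/8; d_c = 63/4·3 = 189/4
d = 2·567/8 + 189/4 = 189
t_c = 3 > 0 ⇒ limit active, v_max = 63/4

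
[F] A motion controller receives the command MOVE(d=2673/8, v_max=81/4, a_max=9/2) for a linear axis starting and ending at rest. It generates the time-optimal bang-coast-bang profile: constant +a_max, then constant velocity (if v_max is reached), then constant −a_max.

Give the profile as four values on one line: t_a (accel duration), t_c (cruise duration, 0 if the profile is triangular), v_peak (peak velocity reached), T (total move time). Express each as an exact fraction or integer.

t_a=9/2 t_c=12 v_peak=81/4 T=21

v_max²/a_max = (81/4)²/(9/2) = 729/8
2673/8 ≥ 729/8 so v_max reached
t_a = (81/4)/(9/2) = 9/2; v_peak = 81/4
d_cruise = 2673/8 − 729/8 = 243; t_c = 243/(81/4) = 12
T = 2·9/2 + 12 = 21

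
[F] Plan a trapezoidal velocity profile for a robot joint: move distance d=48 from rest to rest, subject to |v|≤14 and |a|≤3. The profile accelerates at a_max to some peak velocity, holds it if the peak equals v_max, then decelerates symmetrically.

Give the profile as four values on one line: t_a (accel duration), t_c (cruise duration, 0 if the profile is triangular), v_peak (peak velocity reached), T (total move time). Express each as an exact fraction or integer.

t_a=4 t_c=0 v_peak=12 T=8

v_max²/a_max = 14²/3 = 196/3
48 < 196/3 ⇒ no cruise
v_peak = √(48·3) = √144 = 12
t_a = 12/3 = 4; t_c = 0
T = 2·4 = 8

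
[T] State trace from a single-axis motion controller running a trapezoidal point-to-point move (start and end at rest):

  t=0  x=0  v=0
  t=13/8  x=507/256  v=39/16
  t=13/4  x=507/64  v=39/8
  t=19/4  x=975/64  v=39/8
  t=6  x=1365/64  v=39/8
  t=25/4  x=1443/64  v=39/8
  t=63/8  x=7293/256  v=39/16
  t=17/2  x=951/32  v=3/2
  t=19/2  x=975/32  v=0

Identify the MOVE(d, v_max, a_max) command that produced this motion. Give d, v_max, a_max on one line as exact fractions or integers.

d=975/32 v_max=39/8 a_max=3/2

final state: t=19/2, x=975/32, v=0 → d = 975/32
a_max = (39/16−0)/(13/8−0) = 3/2
max v = 39/8 over t∈[13/4,25/4] → v_max = 39/8
check: 39/8·(13/4+3) = 975/32 ✓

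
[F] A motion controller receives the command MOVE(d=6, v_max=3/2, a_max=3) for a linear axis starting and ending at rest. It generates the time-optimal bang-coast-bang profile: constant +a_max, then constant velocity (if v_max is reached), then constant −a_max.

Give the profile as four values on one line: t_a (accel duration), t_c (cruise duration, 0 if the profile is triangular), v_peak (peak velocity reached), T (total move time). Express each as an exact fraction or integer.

vₘ²/aₘ = (3/2)²/3 = 3/4
6 ≥ 3/4 → trapezoidal
t_a = (3/2)/3 = 1/2; v_peak = 3/2
d_cruise = 6 − 3/4 = 21/4; t_c = (21/4)/(3/2) = 7/2
T = 2·1/2 + 7/2 = 9/2

t_a=1/2 t_c=7/2 v_peak=3/2 T=9/2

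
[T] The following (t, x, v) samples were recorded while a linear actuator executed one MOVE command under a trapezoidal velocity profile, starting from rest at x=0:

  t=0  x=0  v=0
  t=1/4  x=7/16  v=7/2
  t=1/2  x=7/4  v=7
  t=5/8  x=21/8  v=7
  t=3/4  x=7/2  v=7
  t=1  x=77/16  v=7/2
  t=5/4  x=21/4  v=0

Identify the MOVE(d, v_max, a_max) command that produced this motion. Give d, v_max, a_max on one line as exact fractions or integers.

d=21/4 v_max=7 a_max=14

final state: t=5/4, x=21/4, v=0 → d = 21/4
a_max = (7/2−0)/(1/4−0) = 14
max v = 7 over t∈[1/2,3/4] → v_max = 7
check: 7·(1/2+1/4) = 21/4 ✓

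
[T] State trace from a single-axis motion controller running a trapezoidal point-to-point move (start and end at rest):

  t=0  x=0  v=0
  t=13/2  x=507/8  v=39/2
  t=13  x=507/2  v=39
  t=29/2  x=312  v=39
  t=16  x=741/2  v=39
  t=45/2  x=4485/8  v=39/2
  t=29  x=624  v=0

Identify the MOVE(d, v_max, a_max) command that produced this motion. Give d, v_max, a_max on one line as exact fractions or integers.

final state: t=29, x=624, v=0 → d = 624
a_max = (39/2−0)/(13/2−0) = 3
max v = 39 over t∈[13,16] → v_max = 39
check: 39·(13+3) = 624 ✓

d=624 v_max=39 a_max=3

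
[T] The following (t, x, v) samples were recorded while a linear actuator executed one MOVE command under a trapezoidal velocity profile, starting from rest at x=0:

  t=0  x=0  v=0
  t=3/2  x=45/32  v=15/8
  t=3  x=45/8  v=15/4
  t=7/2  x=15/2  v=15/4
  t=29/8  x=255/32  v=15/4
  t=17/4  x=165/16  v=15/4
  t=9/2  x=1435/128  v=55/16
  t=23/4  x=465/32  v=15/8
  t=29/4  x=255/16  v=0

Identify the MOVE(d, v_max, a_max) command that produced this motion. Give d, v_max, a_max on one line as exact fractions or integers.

final state: t=29/4, x=255/16, v=0 → d = 255/16
a_max = (15/8−0)/(3/2−0) = 5/4
max v = 15/4 over t∈[3,17/4] → v_max = 15/4
check: 15/4·(3+5/4) = 255/16 ✓

d=255/16 v_max=15/4 a_max=5/4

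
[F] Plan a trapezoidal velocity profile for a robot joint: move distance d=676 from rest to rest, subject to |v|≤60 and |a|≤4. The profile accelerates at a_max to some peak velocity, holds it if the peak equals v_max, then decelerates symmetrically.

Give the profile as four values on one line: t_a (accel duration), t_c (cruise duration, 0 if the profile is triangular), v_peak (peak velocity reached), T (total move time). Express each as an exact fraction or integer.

vₘ²/aₘ = 60²/4 = 900
676 < 900 so t_c = 0
v_peak = √(676·4) = √2704 = 52
t_a = 52/4 = 13; t_c = 0
T = 2·13 = 26

t_a=13 t_c=0 v_peak=52 T=26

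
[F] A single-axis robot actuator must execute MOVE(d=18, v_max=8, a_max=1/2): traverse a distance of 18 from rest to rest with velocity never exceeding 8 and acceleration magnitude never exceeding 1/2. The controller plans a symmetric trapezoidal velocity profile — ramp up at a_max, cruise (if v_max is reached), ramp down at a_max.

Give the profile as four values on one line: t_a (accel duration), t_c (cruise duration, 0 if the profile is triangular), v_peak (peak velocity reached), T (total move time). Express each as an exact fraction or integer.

v_max²/a_max = 8²/(1/2) = 128
18 < 128 → triangular
v_peak = √(18·1/2) = √9 = 3
t_a = 3/(1/2) = 6; t_c = 0
T = 2·6 = 12

t_a=6 t_c=0 v_peak=3 T=12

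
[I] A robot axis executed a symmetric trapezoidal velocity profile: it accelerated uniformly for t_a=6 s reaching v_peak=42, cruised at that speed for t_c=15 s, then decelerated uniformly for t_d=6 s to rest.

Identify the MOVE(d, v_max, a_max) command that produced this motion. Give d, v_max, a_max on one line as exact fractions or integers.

d=882 v_max=42 a_max=7

a_max = 42/6 = 7
d_a = ½·42·6 = 126; d_c = 42·15 = 630
d = 2·126 + 630 = 882
t_c = 15 > 0 → v_max = v_peak = 42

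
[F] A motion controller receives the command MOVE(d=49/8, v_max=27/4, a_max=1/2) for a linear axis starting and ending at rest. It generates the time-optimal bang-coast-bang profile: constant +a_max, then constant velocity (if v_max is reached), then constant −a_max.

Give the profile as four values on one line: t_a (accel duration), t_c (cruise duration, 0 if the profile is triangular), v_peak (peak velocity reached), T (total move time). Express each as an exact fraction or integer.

vₘ²/aₘ = (27/4)²/(1/2) = 729/8
49/8 < 729/8 ⇒ no cruise
v_peak = √(49/8·1/2) = √(49/16) = 7/4
t_a = (7/4)/(1/2) = 7/2; t_c = 0
T = 2·7/2 = 7

t_a=7/2 t_c=0 v_peak=7/4 T=7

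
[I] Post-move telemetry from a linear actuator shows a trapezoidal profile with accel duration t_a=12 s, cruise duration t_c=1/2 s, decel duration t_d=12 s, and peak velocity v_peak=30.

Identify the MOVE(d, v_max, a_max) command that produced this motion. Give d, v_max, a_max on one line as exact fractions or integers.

a_max = 30/12 = 5/2
d_a = ½·30·12 = 180; d_c = 30·1/2 = 15
d = 2·180 + 15 = 375
t_c = 1/2 > 0 → v_max = v_peak = 30

d=375 v_max=30 a_max=5/2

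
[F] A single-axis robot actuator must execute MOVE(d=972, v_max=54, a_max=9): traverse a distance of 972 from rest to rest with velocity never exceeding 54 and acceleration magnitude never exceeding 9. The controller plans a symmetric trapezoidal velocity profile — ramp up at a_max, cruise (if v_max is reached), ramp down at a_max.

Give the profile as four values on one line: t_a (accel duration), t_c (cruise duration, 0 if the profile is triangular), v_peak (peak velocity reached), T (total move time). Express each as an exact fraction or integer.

(v_max)²/a_max = 54²/9 = 324
972 ≥ 324 ⇒ cruise phase
t_a = 54/9 = 6; v_peak = 54
d_cruise = 972 − 324 = 648; t_c = 648/54 = 12
T = 2·6 + 12 = 24

t_a=6 t_c=12 v_peak=54 T=24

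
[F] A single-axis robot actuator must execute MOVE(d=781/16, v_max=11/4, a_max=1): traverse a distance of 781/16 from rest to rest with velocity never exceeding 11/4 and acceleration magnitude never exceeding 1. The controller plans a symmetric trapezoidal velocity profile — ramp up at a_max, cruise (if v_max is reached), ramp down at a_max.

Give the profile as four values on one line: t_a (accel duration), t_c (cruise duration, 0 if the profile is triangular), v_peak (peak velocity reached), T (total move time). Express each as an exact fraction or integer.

t_a=11/4 t_c=15 v_peak=11/4 T=41/2

(v_max)²/a_max = (11/4)²/1 = 121/16
781/16 ≥ 121/16 → trapezoidal
t_a = (11/4)/1 = 11/4; v_peak = 11/4
d_cruise = 781/16 − 121/16 = 165/4; t_c = (165/4)/(11/4) = 15
T = 2·11/4 + 15 = 41/2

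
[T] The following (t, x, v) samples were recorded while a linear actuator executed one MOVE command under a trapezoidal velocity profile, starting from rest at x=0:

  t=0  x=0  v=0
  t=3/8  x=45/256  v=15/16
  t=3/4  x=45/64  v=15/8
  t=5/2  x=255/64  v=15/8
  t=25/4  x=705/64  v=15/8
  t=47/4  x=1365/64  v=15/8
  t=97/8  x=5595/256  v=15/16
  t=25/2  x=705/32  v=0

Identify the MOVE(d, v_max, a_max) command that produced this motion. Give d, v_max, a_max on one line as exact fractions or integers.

d=705/32 v_max=15/8 a_max=5/2

final state: t=25/2, x=705/32, v=0 → d = 705/32
a_max = (15/16−0)/(3/8−0) = 5/2
max v = 15/8 over t∈[3/4,47/4] → v_max = 15/8
check: 15/8·(3/4+11) = 705/32 ✓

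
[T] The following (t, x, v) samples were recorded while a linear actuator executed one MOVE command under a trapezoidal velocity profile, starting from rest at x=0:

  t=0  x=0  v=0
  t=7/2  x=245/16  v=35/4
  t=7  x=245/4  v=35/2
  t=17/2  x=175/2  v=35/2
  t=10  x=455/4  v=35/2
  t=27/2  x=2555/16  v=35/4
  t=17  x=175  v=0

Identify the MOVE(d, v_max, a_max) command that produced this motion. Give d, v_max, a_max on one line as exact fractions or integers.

final state: t=17, x=175, v=0 → d = 175
a_max = (35/4−0)/(7/2−0) = 5/2
max v = 35/2 over t∈[7,10] → v_max = 35/2
check: 35/2·(7+3) = 175 ✓

d=175 v_max=35/2 a_max=5/2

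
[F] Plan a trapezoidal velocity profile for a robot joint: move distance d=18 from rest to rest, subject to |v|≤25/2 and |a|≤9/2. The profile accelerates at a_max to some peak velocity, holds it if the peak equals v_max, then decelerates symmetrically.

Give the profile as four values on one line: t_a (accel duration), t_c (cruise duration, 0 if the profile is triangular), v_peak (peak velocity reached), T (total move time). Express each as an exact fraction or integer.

(v_max)²/a_max = (25/2)²/(9/2) = 625/18
18 < 625/18 → triangular
v_peak = √(18·9/2) = √81 = 9
t_a = 9/(9/2) = 2; t_c = 0
T = 2·2 = 4

t_a=2 t_c=0 v_peak=9 T=4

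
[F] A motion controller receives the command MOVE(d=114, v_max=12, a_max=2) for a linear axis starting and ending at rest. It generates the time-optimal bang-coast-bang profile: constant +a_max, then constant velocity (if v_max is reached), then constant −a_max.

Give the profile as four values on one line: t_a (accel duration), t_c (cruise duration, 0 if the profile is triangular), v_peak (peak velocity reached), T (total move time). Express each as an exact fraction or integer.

v_max²/a_max = 12²/2 = 72
114 ≥ 72 so v_max reached
t_a = 12/2 = 6; v_peak = 12
d_cruise = 114 − 72 = 42; t_c = 42/12 = 7/2
T = 2·6 + 7/2 = 31/2

t_a=6 t_c=7/2 v_peak=12 T=31/2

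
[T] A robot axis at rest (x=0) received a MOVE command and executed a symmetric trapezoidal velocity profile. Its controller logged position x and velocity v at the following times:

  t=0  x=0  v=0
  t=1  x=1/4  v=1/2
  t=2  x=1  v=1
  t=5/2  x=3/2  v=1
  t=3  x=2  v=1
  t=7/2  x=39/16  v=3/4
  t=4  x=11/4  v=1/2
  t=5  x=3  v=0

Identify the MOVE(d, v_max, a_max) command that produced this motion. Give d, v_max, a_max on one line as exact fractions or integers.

final state: t=5, x=3, v=0 → d = 3
a_max = (1/2−0)/(1−0) = 1/2
max v = 1 over t∈[2,3] → v_max = 1
check: 1·(2+1) = 3 ✓

d=3 v_max=1 a_max=1/2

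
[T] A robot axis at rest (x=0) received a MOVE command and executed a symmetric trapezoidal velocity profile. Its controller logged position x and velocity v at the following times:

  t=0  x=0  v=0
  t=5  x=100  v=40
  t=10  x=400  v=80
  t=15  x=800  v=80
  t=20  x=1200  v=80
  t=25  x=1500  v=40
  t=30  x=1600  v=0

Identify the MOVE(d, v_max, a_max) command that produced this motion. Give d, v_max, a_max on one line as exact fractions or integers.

final state: t=30, x=1600, v=0 → d = 1600
a_max = (40−0)/(5−0) = 8
max v = 80 over t∈[10,20] → v_max = 80
check: 80·(10+10) = 1600 ✓

d=1600 v_max=80 a_max=8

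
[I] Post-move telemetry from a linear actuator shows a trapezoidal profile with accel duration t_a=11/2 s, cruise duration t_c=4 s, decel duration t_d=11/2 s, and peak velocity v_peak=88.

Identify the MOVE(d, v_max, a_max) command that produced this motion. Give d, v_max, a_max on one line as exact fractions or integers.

a_max = 88/(11/2) = 16
d_a = ½·88·11/2 = 242; d_c = 88·4 = 352
d = 2·242 + 352 = 836
t_c = 4 > 0 so v_max = 88

d=836 v_max=88 a_max=16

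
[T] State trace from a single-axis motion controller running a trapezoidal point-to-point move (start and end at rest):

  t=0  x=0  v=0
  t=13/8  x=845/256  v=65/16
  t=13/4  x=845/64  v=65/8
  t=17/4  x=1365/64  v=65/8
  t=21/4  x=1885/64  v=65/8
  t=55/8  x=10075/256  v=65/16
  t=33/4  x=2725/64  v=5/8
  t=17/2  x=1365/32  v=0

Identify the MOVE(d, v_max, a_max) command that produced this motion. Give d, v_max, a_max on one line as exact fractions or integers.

final state: t=17/2, x=1365/32, v=0 → d = 1365/32
a_max = (65/16−0)/(13/8−0) = 5/2
max v = 65/8 over t∈[13/4,21/4] → v_max = 65/8
check: 65/8·(13/4+2) = 1365/32 ✓

d=1365/32 v_max=65/8 a_max=5/2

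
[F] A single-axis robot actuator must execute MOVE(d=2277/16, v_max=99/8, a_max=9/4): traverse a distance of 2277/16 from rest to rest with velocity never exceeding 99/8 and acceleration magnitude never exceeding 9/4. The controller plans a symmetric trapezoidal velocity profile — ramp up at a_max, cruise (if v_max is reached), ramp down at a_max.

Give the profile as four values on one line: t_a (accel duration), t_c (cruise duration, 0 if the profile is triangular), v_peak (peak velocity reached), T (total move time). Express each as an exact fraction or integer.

v_max²/a_max = (99/8)²/(9/4) = 1089/16
2277/16 ≥ 1089/16 so v_max reached
t_a = (99/8)/(9/4) = 11/2; v_peak = 99/8
d_cruise = 2277/16 − 1089/16 = 297/4; t_c = (297/4)/(99/8) = 6
T = 2·11/2 + 6 = 17

t_a=11/2 t_c=6 v_peak=99/8 T=17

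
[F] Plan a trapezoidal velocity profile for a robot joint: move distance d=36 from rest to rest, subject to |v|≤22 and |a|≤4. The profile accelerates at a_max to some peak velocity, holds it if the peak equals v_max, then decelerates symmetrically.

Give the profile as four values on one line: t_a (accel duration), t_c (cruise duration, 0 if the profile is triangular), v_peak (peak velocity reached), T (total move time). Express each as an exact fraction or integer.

t_a=3 t_c=0 v_peak=12 T=6

(v_max)²/a_max = 22²/4 = 121
36 < 121 so t_c = 0
v_peak = √(36·4) = √144 = 12
t_a = 12/4 = 3; t_c = 0
T = 2·3 = 6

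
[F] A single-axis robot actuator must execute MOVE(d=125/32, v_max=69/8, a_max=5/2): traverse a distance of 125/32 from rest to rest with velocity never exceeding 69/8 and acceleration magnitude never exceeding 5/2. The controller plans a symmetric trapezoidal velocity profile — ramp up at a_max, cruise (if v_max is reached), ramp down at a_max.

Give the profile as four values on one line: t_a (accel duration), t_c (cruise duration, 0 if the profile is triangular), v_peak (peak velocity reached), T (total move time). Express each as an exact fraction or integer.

t_a=5/4 t_c=0 v_peak=25/8 T=5/2

vₘ²/aₘ = (69/8)²/(5/2) = 4761/160
125/32 < 4761/160 so t_c = 0
v_peak = √(125/32·5/2) = √(625/64) = 25/8
t_a = (25/8)/(5/2) = 5/4; t_c = 0
T = 2·5/4 = 5/2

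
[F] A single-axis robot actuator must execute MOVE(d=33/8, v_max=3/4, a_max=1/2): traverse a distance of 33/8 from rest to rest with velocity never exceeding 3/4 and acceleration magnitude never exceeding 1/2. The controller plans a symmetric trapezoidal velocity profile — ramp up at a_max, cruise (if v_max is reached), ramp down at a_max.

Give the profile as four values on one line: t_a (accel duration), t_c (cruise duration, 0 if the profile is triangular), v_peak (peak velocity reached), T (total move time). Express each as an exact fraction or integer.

(v_max)²/a_max = (3/4)²/(1/2) = 9/8
33/8 ≥ 9/8 → trapezoidal
t_a = (3/4)/(1/2) = 3/2; v_peak = 3/4
d_cruise = 33/8 − 9/8 = 3; t_c = 3/(3/4) = 4
T = 2·3/2 + 4 = 7

t_a=3/2 t_c=4 v_peak=3/4 T=7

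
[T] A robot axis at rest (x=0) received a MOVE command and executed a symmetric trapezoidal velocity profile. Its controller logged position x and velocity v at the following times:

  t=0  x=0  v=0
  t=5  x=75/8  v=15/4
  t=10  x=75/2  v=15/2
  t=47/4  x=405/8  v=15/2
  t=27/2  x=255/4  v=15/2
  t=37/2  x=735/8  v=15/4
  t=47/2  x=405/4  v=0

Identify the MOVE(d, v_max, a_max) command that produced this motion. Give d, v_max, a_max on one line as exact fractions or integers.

d=405/4 v_max=15/2 a_max=3/4

final state: t=47/2, x=405/4, v=0 → d = 405/4
a_max = (15/4−0)/(5−0) = 3/4
max v = 15/2 over t∈[10,27/2] → v_max = 15/2
check: 15/2·(10+7/2) = 405/4 ✓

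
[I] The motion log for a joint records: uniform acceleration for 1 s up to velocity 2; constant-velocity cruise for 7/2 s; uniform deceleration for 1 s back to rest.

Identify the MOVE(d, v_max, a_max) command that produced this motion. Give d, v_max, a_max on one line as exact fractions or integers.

a_max = 2/1 = 2
d_a = ½·2·1 = 1; d_c = 2·7/2 = 7
d = 2·1 + 7 = 9
t_c = 7/2 > 0 so v_max = 2

d=9 v_max=2 a_max=2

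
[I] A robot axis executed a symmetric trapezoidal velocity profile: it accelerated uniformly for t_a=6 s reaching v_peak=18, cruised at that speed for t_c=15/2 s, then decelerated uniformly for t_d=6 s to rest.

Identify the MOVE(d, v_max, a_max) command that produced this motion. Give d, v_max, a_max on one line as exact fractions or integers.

a_max = 18/6 = 3
d_a = ½·18·6 = 54; d_c = 18·15/2 = 135
d = 2·54 + 135 = 243
t_c = 15/2 > 0 ⇒ limit active, v_max = 18

d=243 v_max=18 a_max=3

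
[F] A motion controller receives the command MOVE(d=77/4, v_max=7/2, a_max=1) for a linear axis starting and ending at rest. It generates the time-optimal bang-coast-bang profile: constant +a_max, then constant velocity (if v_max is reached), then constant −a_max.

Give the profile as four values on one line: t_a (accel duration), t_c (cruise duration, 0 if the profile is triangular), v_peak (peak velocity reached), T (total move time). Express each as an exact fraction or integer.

t_a=7/2 t_c=2 v_peak=7/2 T=9

v_max²/a_max = (7/2)²/1 = 49/4
77/4 ≥ 49/4 ⇒ cruise phase
t_a = (7/2)/1 = 7/2; v_peak = 7/2
d_cruise = 77/4 − 49/4 = 7; t_c = 7/(7/2) = 2
T = 2·7/2 + 2 = 9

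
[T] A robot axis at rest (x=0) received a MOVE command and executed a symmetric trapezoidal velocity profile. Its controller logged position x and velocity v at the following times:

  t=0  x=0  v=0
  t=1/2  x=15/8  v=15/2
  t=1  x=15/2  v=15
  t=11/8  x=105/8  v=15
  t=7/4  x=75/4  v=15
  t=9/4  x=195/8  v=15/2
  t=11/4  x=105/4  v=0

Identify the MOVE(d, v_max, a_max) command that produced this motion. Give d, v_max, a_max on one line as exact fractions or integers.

d=105/4 v_max=15 a_max=15

final state: t=11/4, x=105/4, v=0 → d = 105/4
a_max = (15/2−0)/(1/2−0) = 15
max v = 15 over t∈[1,7/4] → v_max = 15
check: 15·(1+3/4) = 105/4 ✓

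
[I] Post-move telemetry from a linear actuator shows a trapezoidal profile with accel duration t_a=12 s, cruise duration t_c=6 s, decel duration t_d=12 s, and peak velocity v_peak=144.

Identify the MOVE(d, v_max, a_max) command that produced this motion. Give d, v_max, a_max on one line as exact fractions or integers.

a_max = 144/12 = 12
d_a = ½·144·12 = 864; d_c = 144·6 = 864
d = 2·864 + 864 = 2592
t_c = 6 > 0 so v_max = 144

d=2592 v_max=144 a_max=12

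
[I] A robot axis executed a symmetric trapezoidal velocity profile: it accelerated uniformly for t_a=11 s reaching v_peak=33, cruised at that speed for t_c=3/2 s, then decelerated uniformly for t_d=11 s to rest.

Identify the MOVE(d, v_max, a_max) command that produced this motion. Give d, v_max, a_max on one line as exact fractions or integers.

d=825/2 v_max=33 a_max=3

a_max = 33/11 = 3
d_a = ½·33·11 = 363/2; d_c = 33·3/2 = 99/2
d = 2·363/2 + 99/2 = 825/2
t_c = 3/2 > 0 so v_max = 33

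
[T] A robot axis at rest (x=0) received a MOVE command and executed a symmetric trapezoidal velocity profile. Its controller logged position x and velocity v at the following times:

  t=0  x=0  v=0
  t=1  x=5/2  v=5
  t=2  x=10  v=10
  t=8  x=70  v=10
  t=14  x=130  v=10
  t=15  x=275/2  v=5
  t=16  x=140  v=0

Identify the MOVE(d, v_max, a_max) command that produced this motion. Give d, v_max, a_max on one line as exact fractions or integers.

d=140 v_max=10 a_max=5

final state: t=16, x=140, v=0 → d = 140
a_max = (5−0)/(1−0) = 5
max v = 10 over t∈[2,14] → v_max = 10
check: 10·(2+12) = 140 ✓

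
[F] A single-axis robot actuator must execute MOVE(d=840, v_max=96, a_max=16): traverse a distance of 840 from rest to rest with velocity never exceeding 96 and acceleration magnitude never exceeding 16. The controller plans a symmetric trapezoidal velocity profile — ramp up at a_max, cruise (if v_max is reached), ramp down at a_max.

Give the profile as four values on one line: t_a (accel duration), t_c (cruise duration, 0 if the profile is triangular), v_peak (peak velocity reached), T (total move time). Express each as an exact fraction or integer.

(v_max)²/a_max = 96²/16 = 576
840 ≥ 576 ⇒ cruise phase
t_a = 96/16 = 6; v_peak = 96
d_cruise = 840 − 576 = 264; t_c = 264/96 = 11/4
T = 2·6 + 11/4 = 59/4

t_a=6 t_c=11/4 v_peak=96 T=59/4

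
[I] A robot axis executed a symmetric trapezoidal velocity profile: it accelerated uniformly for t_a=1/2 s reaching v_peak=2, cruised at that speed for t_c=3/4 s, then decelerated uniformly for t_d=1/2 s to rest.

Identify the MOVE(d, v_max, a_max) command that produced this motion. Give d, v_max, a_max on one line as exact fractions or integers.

a_max = 2/(1/2) = 4
d_a = ½·2·1/2 = 1/2; d_c = 2·3/4 = 3/2
d = 2·1/2 + 3/2 = 5/2
t_c = 3/4 > 0 → v_max = v_peak = 2

d=5/2 v_max=2 a_max=4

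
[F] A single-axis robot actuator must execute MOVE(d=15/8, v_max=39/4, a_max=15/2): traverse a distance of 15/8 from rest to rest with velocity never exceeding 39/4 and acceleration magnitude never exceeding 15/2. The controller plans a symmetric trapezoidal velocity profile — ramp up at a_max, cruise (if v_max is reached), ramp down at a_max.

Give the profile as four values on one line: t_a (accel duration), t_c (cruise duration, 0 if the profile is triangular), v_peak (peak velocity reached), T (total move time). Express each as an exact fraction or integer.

t_a=1/2 t_c=0 v_peak=15/4 T=1

v_max²/a_max = (39/4)²/(15/2) = 507/40
15/8 < 507/40 → triangular
v_peak = √(15/8·15/2) = √(225/16) = 15/4
t_a = (15/4)/(15/2) = 1/2; t_c = 0
T = 2·1/2 = 1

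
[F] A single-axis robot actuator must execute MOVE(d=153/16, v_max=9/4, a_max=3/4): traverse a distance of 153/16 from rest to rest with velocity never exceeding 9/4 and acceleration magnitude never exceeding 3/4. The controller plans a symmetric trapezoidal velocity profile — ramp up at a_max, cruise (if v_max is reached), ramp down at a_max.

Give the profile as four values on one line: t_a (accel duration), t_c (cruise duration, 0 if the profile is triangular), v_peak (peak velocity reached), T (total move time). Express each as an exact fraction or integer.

vₘ²/aₘ = (9/4)²/(3/4) = 27/4
153/16 ≥ 27/4 ⇒ cruise phase
t_a = (9/4)/(3/4) = 3; v_peak = 9/4
d_cruise = 153/16 − 27/4 = 45/16; t_c = (45/16)/(9/4) = 5/4
T = 2·3 + 5/4 = 29/4

t_a=3 t_c=5/4 v_peak=9/4 T=29/4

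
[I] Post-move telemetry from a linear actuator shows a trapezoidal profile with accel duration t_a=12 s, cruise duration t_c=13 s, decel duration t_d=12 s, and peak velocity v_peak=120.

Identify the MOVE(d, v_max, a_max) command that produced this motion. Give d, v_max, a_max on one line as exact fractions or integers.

a_max = 120/12 = 10
d_a = ½·120·12 = 720; d_c = 120·13 = 1560
d = 2·720 + 1560 = 3000
t_c = 13 > 0 ⇒ limit active, v_max = 120

d=3000 v_max=120 a_max=10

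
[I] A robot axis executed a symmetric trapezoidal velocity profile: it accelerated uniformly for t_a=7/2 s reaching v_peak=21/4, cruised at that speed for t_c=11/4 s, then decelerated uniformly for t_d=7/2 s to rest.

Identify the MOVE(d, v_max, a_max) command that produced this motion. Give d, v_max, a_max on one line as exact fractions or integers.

a_max = (21/4)/(7/2) = 3/2
d_a = ½·21/4·7/2 = 147/16; d_c = 21/4·11/4 = 231/16
d = 2·147/16 + 231/16 = 525/16
t_c = 11/4 > 0 ⇒ limit active, v_max = 21/4

d=525/16 v_max=21/4 a_max=3/2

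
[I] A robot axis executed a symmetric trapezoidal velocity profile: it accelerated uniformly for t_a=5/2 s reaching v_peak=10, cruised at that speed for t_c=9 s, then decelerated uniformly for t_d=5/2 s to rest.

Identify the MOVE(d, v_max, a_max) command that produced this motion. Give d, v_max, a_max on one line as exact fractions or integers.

a_max = 10/(5/2) = 4
d_a = ½·10·5/2 = 25/2; d_c = 10·9 = 90
d = 2·25/2 + 90 = 115
t_c = 9 > 0 ⇒ limit active, v_max = 10

d=115 v_max=10 a_max=4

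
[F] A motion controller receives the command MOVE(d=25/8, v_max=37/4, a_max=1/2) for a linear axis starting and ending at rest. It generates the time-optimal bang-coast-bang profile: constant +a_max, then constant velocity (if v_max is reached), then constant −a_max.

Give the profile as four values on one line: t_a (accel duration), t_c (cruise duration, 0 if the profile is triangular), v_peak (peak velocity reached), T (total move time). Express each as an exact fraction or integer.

t_a=5/2 t_c=0 v_peak=5/4 T=5

vₘ²/aₘ = (37/4)²/(1/2) = 1369/8
25/8 < 1369/8 so t_c = 0
v_peak = √(25/8·1/2) = √(25/16) = 5/4
t_a = (5/4)/(1/2) = 5/2; t_c = 0
T = 2·5/2 = 5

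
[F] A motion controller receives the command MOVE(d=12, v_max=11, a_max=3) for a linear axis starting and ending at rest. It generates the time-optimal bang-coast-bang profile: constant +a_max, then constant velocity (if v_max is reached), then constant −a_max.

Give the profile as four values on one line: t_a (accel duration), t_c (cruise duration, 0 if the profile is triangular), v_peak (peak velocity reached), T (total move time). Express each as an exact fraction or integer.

v_max²/a_max = 11²/3 = 121/3
12 < 121/3 ⇒ no cruise
v_peak = √(12·3) = √36 = 6
t_a = 6/3 = 2; t_c = 0
T = 2·2 = 4

t_a=2 t_c=0 v_peak=6 T=4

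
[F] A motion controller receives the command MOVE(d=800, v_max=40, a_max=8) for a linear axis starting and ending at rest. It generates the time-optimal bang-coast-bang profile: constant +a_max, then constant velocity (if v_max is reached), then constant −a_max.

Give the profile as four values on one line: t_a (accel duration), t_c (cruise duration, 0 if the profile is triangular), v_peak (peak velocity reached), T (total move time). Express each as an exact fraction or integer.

v_max²/a_max = 40²/8 = 200
800 ≥ 200 ⇒ cruise phase
t_a = 40/8 = 5; v_peak = 40
d_cruise = 800 − 200 = 600; t_c = 600/40 = 15
T = 2·5 + 15 = 25

t_a=5 t_c=15 v_peak=40 T=25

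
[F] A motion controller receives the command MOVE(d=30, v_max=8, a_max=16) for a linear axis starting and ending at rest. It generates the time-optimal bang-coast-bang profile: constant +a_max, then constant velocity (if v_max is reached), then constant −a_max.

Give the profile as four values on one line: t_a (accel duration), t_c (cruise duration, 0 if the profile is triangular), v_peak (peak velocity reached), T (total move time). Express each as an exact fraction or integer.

t_a=1/2 t_c=13/4 v_peak=8 T=17/4

(v_max)²/a_max = 8²/16 = 4
30 ≥ 4 → trapezoidal
t_a = 8/16 = 1/2; v_peak = 8
d_cruise = 30 − 4 = 26; t_c = 26/8 = 13/4
T = 2·1/2 + 13/4 = 17/4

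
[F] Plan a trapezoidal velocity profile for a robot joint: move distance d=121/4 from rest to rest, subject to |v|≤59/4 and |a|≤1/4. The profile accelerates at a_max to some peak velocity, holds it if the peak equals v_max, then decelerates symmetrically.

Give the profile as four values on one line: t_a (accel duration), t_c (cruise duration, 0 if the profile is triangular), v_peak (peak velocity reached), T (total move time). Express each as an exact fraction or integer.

vₘ²/aₘ = (59/4)²/(1/4) = 3481/4
121/4 < 3481/4 → triangular
v_peak = √(121/4·1/4) = √(121/16) = 11/4
t_a = (11/4)/(1/4) = 11; t_c = 0
T = 2·11 = 22

t_a=11 t_c=0 v_peak=11/4 T=22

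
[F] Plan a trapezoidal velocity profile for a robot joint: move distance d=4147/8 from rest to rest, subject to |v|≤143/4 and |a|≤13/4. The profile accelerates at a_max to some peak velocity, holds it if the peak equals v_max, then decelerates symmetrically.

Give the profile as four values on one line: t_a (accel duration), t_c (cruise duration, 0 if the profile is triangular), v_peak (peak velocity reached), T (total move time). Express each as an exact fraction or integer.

(v_max)²/a_max = (143/4)²/(13/4) = 1573/4
4147/8 ≥ 1573/4 → trapezoidal
t_a = (143/4)/(13/4) = 11; v_peak = 143/4
d_cruise = 4147/8 − 1573/4 = 1001/8; t_c = (1001/8)/(143/4) = 7/2
T = 2·11 + 7/2 = 51/2

t_a=11 t_c=7/2 v_peak=143/4 T=51/2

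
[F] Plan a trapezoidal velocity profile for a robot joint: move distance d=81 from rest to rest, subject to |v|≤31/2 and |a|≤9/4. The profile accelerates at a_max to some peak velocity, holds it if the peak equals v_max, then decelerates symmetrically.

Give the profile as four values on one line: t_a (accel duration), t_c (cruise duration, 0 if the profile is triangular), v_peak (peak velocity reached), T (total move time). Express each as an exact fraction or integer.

t_a=6 t_c=0 v_peak=27/2 T=12

v_max²/a_max = (31/2)²/(9/4) = 961/9
81 < 961/9 → triangular
v_peak = √(81·9/4) = √(729/4) = 27/2
t_a = (27/2)/(9/4) = 6; t_c = 0
T = 2·6 = 12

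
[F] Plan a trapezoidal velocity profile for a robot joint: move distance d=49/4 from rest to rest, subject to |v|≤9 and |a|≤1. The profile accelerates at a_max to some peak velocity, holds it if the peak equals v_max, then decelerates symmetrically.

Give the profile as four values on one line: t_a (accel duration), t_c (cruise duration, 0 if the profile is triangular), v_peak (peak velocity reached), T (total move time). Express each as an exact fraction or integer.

(v_max)²/a_max = 9²/1 = 81
49/4 < 81 so t_c = 0
v_peak = √(49/4·1) = √(49/4) = 7/2
t_a = (7/2)/1 = 7/2; t_c = 0
T = 2·7/2 = 7

t_a=7/2 t_c=0 v_peak=7/2 T=7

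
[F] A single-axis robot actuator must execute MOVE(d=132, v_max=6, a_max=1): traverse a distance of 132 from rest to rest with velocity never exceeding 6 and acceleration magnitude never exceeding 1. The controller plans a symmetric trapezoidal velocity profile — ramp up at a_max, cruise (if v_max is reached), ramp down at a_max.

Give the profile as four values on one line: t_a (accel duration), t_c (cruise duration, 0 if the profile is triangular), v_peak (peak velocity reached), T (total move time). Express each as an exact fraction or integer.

t_a=6 t_c=16 v_peak=6 T=28

v_max²/a_max = 6²/1 = 36
132 ≥ 36 ⇒ cruise phase
t_a = 6/1 = 6; v_peak = 6
d_cruise = 132 − 36 = 96; t_c = 96/6 = 16
T = 2·6 + 16 = 28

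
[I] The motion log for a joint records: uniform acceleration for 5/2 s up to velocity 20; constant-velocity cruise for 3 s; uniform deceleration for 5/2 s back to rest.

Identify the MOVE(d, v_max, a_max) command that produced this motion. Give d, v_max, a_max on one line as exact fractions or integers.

d=110 v_max=20 a_max=8

a_max = 20/(5/2) = 8
d_a = ½·20·5/2 = 25; d_c = 20·3 = 60
d = 2·25 + 60 = 110
t_c = 3 > 0 so v_max = 20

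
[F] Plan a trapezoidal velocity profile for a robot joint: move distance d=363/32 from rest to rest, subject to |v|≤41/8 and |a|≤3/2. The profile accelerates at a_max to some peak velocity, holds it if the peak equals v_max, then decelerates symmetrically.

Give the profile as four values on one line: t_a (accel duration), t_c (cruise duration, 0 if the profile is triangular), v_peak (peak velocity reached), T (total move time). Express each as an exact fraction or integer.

vₘ²/aₘ = (41/8)²/(3/2) = 1681/96
363/32 < 1681/96 → triangular
v_peak = √(363/32·3/2) = √(1089/64) = 33/8
t_a = (33/8)/(3/2) = 11/4; t_c = 0
T = 2·11/4 = 11/2

t_a=11/4 t_c=0 v_peak=33/8 T=11/2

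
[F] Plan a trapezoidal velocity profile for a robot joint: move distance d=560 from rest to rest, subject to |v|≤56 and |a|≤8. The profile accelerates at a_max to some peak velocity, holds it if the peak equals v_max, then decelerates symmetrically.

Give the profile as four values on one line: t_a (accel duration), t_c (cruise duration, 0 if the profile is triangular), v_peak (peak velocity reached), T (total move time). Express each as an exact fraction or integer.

t_a=7 t_c=3 v_peak=56 T=17

v_max²/a_max = 56²/8 = 392
560 ≥ 392 so v_max reached
t_a = 56/8 = 7; v_peak = 56
d_cruise = 560 − 392 = 168; t_c = 168/56 = 3
T = 2·7 + 3 = 17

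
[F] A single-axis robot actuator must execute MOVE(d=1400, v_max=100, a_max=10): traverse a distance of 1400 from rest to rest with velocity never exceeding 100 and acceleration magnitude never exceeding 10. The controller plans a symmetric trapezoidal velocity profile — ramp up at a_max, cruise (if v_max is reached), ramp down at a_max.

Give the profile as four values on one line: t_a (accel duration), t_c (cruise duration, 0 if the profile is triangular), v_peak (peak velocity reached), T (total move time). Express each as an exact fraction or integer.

v_max²/a_max = 100²/10 = 1000
1400 ≥ 1000 → trapezoidal
t_a = 100/10 = 10; v_peak = 100
d_cruise = 1400 − 1000 = 400; t_c = 400/100 = 4
T = 2·10 + 4 = 24

t_a=10 t_c=4 v_peak=100 T=24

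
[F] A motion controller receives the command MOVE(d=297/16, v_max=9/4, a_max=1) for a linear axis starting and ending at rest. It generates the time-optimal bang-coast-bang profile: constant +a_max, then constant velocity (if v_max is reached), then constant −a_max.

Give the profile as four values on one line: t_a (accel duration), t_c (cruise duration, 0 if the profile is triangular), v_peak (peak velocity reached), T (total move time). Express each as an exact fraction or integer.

(v_max)²/a_max = (9/4)²/1 = 81/16
297/16 ≥ 81/16 so v_max reached
t_a = (9/4)/1 = 9/4; v_peak = 9/4
d_cruise = 297/16 − 81/16 = 27/2; t_c = (27/2)/(9/4) = 6
T = 2·9/4 + 6 = 21/2

t_a=9/4 t_c=6 v_peak=9/4 T=21/2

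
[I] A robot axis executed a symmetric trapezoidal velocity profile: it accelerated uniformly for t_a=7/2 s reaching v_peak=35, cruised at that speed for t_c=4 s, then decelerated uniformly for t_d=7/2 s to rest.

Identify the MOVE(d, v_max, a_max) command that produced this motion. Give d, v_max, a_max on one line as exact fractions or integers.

d=525/2 v_max=35 a_max=10

a_max = 35/(7/2) = 10
d_a = ½·35·7/2 = 245/4; d_c = 35·4 = 140
d = 2·245/4 + 140 = 525/2
t_c = 4 > 0 → v_max = v_peak = 35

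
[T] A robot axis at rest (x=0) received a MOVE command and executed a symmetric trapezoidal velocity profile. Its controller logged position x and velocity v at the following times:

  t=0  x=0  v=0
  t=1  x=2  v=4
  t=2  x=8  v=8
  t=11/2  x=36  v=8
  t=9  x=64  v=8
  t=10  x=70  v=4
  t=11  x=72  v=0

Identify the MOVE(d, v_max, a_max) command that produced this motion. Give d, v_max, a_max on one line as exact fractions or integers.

d=72 v_max=8 a_max=4

final state: t=11, x=72, v=0 → d = 72
a_max = (4−0)/(1−0) = 4
max v = 8 over t∈[2,9] → v_max = 8
check: 8·(2+7) = 72 ✓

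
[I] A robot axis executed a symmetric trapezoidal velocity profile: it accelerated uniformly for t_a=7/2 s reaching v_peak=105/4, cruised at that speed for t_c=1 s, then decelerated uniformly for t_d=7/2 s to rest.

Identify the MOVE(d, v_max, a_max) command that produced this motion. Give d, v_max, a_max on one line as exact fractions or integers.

d=945/8 v_max=105/4 a_max=15/2

a_max = (105/4)/(7/2) = 15/2
d_a = ½·105/4·7/2 = 735/16; d_c = 105/4·1 = 105/4
d = 2·735/16 + 105/4 = 945/8
t_c = 1 > 0 → v_max = v_peak = 105/4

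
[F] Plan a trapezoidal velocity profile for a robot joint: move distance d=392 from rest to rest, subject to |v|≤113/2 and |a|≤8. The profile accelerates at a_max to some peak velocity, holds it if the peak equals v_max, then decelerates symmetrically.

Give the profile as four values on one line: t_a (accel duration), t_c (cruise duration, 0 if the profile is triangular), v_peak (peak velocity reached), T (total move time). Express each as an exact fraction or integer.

(v_max)²/a_max = (113/2)²/8 = 12769/32
392 < 12769/32 so t_c = 0
v_peak = √(392·8) = √3136 = 56
t_a = 56/8 = 7; t_c = 0
T = 2·7 = 14

t_a=7 t_c=0 v_peak=56 T=14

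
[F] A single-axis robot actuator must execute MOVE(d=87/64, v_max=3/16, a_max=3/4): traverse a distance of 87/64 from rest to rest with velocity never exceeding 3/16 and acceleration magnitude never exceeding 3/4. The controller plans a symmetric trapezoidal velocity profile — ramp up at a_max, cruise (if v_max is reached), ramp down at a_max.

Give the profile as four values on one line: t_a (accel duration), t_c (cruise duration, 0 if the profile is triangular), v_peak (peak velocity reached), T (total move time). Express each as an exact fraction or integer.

t_a=1/4 t_c=7 v_peak=3/16 T=15/2

vₘ²/aₘ = (3/16)²/(3/4) = 3/64
87/64 ≥ 3/64 so v_max reached
t_a = (3/16)/(3/4) = 1/4; v_peak = 3/16
d_cruise = 87/64 − 3/64 = 21/16; t_c = (21/16)/(3/16) = 7
T = 2·1/4 + 7 = 15/2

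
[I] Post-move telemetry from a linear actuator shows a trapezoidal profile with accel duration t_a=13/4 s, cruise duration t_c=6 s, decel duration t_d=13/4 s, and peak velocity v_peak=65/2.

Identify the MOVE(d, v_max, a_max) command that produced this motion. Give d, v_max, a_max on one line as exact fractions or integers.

a_max = (65/2)/(13/4) = 10
d_a = ½·65/2·13/4 = 845/16; d_c = 65/2·6 = 195
d = 2·845/16 + 195 = 2405/8
t_c = 6 > 0 so v_max = 65/2

d=2405/8 v_max=65/2 a_max=10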